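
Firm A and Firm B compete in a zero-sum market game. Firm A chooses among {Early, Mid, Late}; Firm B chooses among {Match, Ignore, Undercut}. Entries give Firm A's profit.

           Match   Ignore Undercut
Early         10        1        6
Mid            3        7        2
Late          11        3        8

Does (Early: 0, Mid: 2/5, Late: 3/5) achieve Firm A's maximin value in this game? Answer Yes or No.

No

Against Match this mix gives (2/5)·3 + (3/5)·11 = 39/5.
Against Ignore this mix gives (2/5)·7 + (3/5)·3 = 23/5.
Against Undercut this mix gives (2/5)·2 + (3/5)·8 = 28/5.
Firm B will play Ignore, holding Firm A to 23/5. Shifting weight toward the row that does better against Ignore would raise this floor (the equalizing mix achieves 5 against both Ignore and Undercut), so the proposed strategy is not optimal.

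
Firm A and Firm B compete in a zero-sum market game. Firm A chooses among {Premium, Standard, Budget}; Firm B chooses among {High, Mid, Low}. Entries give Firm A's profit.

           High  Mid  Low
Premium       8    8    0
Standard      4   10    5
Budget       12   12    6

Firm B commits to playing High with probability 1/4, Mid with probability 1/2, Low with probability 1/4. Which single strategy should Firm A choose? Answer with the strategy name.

Expected payoff of Premium: (1/4)·8 + (1/2)·8 + (1/4)·0 = 6.
Expected payoff of Standard: (1/4)·4 + (1/2)·10 + (1/4)·5 = 29/4.
Expected payoff of Budget: (1/4)·12 + (1/2)·12 + (1/4)·6 = 21/2.
The largest is 21/2, so Firm A's best response is Budget.

Budget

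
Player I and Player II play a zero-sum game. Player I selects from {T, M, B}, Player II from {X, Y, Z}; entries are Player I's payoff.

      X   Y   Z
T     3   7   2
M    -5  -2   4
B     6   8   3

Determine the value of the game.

13/4

Row minima: T → 2, M → -5, B → 3; maximin = 3.
Column maxima: X → 6, Y → 8, Z → 4; minimax = 4.
3 ≠ 4, so there is no saddle point; optimal play is mixed.
T is strictly dominated by B, so Player I never plays it.
Y is strictly dominated by X (it gives Player I strictly more in every row), so Player II never plays it.
On the remaining 2×2 (M, B vs X, Z):
Let Player I play M with probability p. Expected payoff against X: (-5)p + 6(1−p) = −11p + 6; against Z: 4p + 3(1−p) = p + 3.
Setting these equal: −11p + 6 = p + 3 ⇒ −12p = -3 ⇒ p = 1/4, and the value is (-11)·(1/4) + 6 = 13/4.
For Player II: with q = P(X), equating M's and B's payoffs gives −9q + 4 = 3q + 3 ⇒ q = 1/12.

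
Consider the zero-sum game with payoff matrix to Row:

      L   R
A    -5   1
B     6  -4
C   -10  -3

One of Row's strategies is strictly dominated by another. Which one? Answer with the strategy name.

A gives a strictly higher payoff than C against every column: -5 > -10, 1 > -3.
So C is strictly dominated and Row never plays it.

C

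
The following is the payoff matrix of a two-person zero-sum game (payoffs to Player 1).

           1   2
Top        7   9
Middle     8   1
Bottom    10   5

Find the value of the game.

55/7

Row minima: Top → 7, Middle → 1, Bottom → 5; maximin = 7.
Column maxima: 1 → 10, 2 → 9; minimax = 9.
7 ≠ 9, so there is no saddle point; optimal play is mixed.
Middle is strictly dominated by Bottom, so Player 1 never plays it.
On the remaining 2×2 (Top, Bottom vs 1, 2):
Let Player 1 play Top with probability p. Expected payoff against 1: 7p + 10(1−p) = −3p + 10; against 2: 9p + 5(1−p) = 4p + 5.
Setting these equal: −3p + 10 = 4p + 5 ⇒ −7p = -5 ⇒ p = 5/7, and the value is (-3)·(5/7) + 10 = 55/7.
For Player 2: with q = P(1), equating Top's and Bottom's payoffs gives −2q + 9 = 5q + 5 ⇒ q = 4/7.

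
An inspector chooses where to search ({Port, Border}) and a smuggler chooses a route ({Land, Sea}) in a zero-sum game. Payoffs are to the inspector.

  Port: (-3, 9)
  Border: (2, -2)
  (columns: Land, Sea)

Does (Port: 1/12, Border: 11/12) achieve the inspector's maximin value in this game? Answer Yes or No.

No

Against Land this mix gives (1/12)·(-3) + (11/12)·2 = 19/12.
Against Sea this mix gives (1/12)·9 + (11/12)·(-2) = -13/12.
The smuggler will play Sea, holding the inspector to -13/12. Shifting weight toward the row that does better against Sea would raise this floor (the equalizing mix achieves 3/4 against both Sea and Land), so the proposed strategy is not optimal.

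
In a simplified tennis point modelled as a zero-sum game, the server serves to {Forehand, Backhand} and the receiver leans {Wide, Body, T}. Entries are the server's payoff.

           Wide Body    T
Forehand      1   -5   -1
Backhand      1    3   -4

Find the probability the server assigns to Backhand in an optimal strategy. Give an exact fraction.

Row minima: Forehand → -5, Backhand → -4; maximin = -4.
Column maxima: Wide → 1, Body → 3, T → -1; minimax = -1.
-4 ≠ -1, so there is no saddle point; optimal play is mixed.
Wide is strictly dominated by T (it gives the server strictly more in every row), so the receiver never plays it.
On the remaining 2×2 (Forehand, Backhand vs Body, T):
Let the server play Forehand with probability p. Expected payoff against Body: (-5)p + 3(1−p) = −8p + 3; against T: (-1)p + (-4)(1−p) = 3p − 4.
Setting these equal: −8p + 3 = 3p − 4 ⇒ −11p = -7 ⇒ p = 7/11, and the value is (-8)·(7/11) + 3 = -23/11.
For the receiver: with q = P(Body), equating Forehand's and Backhand's payoffs gives −4q − 1 = 7q − 4 ⇒ q = 3/11.

4/11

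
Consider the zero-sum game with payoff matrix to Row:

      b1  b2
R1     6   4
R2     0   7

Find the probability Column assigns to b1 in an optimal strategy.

Row minima: R1 → 4, R2 → 0; maximin = 4.
Column maxima: b1 → 6, b2 → 7; minimax = 6.
4 ≠ 6, so there is no saddle point; optimal play is mixed.
Let Row play R1 with probability p. Expected payoff against b1: 6p + 0(1−p) = 6p; against b2: 4p + 7(1−p) = −3p + 7.
Setting these equal: 6p = −3p + 7 ⇒ 9p = 7 ⇒ p = 7/9, and the value is (6)·(7/9) = 14/3.
For Column: with q = P(b1), equating R1's and R2's payoffs gives 2q + 4 = −7q + 7 ⇒ q = 1/3.

1/3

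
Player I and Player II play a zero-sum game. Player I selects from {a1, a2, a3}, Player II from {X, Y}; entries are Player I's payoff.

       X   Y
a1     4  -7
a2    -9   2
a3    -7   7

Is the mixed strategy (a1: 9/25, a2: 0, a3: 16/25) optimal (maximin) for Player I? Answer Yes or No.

Against X this mix gives (9/25)·4 + (16/25)·(-7) = -76/25.
Against Y this mix gives (9/25)·(-7) + (16/25)·7 = 49/25.
Player II will play X, holding Player I to -76/25. Shifting weight toward the row that does better against X would raise this floor (the equalizing mix achieves -21/25 against both X and Y), so the proposed strategy is not optimal.

No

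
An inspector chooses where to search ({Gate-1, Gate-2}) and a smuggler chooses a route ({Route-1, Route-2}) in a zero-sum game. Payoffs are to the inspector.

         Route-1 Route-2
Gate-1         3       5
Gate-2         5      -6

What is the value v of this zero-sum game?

43/13

Row minima: Gate-1 → 3, Gate-2 → -6; maximin = 3.
Column maxima: Route-1 → 5, Route-2 → 5; minimax = 5.
3 ≠ 5, so there is no saddle point; optimal play is mixed.
Let the inspector play Gate-1 with probability p. Expected payoff against Route-1: 3p + 5(1−p) = −2p + 5; against Route-2: 5p + (-6)(1−p) = 11p − 6.
Setting these equal: −2p + 5 = 11p − 6 ⇒ −13p = -11 ⇒ p = 11/13, and the value is (-2)·(11/13) + 5 = 43/13.
For the smuggler: with q = P(Route-1), equating Gate-1's and Gate-2's payoffs gives −2q + 5 = 11q − 6 ⇒ q = 11/13.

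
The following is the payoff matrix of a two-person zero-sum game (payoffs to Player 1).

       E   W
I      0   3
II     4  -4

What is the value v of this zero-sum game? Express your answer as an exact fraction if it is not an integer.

12/11

Row minima: I → 0, II → -4; maximin = 0.
Column maxima: E → 4, W → 3; minimax = 3.
0 ≠ 3, so there is no saddle point; optimal play is mixed.
Let Player 1 play I with probability p. Expected payoff against E: 0p + 4(1−p) = −4p + 4; against W: 3p + (-4)(1−p) = 7p − 4.
Setting these equal: −4p + 4 = 7p − 4 ⇒ −11p = -8 ⇒ p = 8/11, and the value is (-4)·(8/11) + 4 = 12/11.
For Player 2: with q = P(E), equating I's and II's payoffs gives −3q + 3 = 8q − 4 ⇒ q = 7/11.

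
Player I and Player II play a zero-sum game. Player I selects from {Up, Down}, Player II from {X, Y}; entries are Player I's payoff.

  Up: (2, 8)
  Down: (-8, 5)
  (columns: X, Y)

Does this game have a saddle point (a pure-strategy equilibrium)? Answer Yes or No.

Row minima: Up → 2, Down → -8; maximin = 2.
Column maxima: X → 2, Y → 8; minimax = 2.
maximin = minimax = 2, so a saddle point exists.

Yes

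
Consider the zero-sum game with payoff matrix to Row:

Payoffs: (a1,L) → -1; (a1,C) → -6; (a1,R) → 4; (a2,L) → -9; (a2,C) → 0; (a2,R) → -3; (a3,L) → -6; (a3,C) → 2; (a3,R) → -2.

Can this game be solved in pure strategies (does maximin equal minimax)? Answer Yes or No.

Row minima: a1 → -6, a2 → -9, a3 → -6; maximin = -6.
Column maxima: L → -1, C → 2, R → 4; minimax = -1.
-6 ≠ -1, so no pure-strategy equilibrium exists.

No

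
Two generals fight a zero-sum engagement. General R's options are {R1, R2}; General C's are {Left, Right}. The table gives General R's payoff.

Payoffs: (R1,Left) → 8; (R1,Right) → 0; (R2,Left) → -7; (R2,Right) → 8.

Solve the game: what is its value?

Row minima: R1 → 0, R2 → -7; maximin = 0.
Column maxima: Left → 8, Right → 8; minimax = 8.
0 ≠ 8, so there is no saddle point; optimal play is mixed.
Let General R play R1 with probability p. Expected payoff against Left: 8p + (-7)(1−p) = 15p − 7; against Right: 0p + 8(1−p) = −8p + 8.
Setting these equal: 15p − 7 = −8p + 8 ⇒ 23p = 15 ⇒ p = 15/23, and the value is (15)·(15/23) − 7 = 64/23.
For General C: with q = P(Left), equating R1's and R2's payoffs gives 8q = −15q + 8 ⇒ q = 8/23.

64/23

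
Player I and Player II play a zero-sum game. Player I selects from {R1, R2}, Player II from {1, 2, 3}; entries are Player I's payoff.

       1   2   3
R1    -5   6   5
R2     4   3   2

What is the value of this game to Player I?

Row minima: R1 → -5, R2 → 2; maximin = 2.
Column maxima: 1 → 4, 2 → 6, 3 → 5; minimax = 4.
2 ≠ 4, so there is no saddle point; optimal play is mixed.
2 is strictly dominated by 3 (it gives Player I strictly more in every row), so Player II never plays it.
On the remaining 2×2 (R1, R2 vs 1, 3):
Let Player I play R1 with probability p. Expected payoff against 1: (-5)p + 4(1−p) = −9p + 4; against 3: 5p + 2(1−p) = 3p + 2.
Setting these equal: −9p + 4 = 3p + 2 ⇒ −12p = -2 ⇒ p = 1/6, and the value is (-9)·(1/6) + 4 = 5/2.
For Player II: with q = P(1), equating R1's and R2's payoffs gives −10q + 5 = 2q + 2 ⇒ q = 1/4.

5/2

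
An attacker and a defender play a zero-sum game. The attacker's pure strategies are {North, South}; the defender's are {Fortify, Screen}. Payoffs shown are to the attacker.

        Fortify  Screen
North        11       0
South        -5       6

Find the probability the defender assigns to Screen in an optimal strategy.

8/11

Row minima: North → 0, South → -5; maximin = 0.
Column maxima: Fortify → 11, Screen → 6; minimax = 6.
0 ≠ 6, so there is no saddle point; optimal play is mixed.
Let the attacker play North with probability p. Expected payoff against Fortify: 11p + (-5)(1−p) = 16p − 5; against Screen: 0p + 6(1−p) = −6p + 6.
Setting these equal: 16p − 5 = −6p + 6 ⇒ 22p = 11 ⇒ p = 1/2, and the value is (16)·(1/2) − 5 = 3.
For the defender: with q = P(Fortify), equating North's and South's payoffs gives 11q = −11q + 6 ⇒ q = 3/11.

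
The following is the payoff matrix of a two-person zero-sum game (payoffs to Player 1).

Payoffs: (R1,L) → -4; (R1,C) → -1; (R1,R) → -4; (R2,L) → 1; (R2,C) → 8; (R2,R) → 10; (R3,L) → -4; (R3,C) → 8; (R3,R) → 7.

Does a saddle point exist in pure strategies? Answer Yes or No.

Yes

Row minima: R1 → -4, R2 → 1, R3 → -4; maximin = 1.
Column maxima: L → 1, C → 8, R → 10; minimax = 1.
maximin = minimax = 1, so a saddle point exists.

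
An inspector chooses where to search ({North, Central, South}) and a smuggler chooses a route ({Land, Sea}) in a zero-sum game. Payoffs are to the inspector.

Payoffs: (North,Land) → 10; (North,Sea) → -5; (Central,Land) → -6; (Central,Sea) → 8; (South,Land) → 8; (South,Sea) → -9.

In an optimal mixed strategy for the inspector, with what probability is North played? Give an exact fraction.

Row minima: North → -5, Central → -6, South → -9; maximin = -5.
Column maxima: Land → 10, Sea → 8; minimax = 8.
-5 ≠ 8, so there is no saddle point; optimal play is mixed.
South is strictly dominated by North, so the inspector never plays it.
On the remaining 2×2 (North, Central vs Land, Sea):
Let the inspector play North with probability p. Expected payoff against Land: 10p + (-6)(1−p) = 16p − 6; against Sea: (-5)p + 8(1−p) = −13p + 8.
Setting these equal: 16p − 6 = −13p + 8 ⇒ 29p = 14 ⇒ p = 14/29, and the value is (16)·(14/29) − 6 = 50/29.
For the smuggler: with q = P(Land), equating North's and Central's payoffs gives 15q − 5 = −14q + 8 ⇒ q = 13/29.

14/29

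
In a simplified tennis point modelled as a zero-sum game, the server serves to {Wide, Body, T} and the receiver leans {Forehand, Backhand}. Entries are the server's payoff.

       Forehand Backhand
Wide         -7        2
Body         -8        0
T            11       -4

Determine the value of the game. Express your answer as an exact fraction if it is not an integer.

-1/4

Row minima: Wide → -7, Body → -8, T → -4; maximin = -4.
Column maxima: Forehand → 11, Backhand → 2; minimax = 2.
-4 ≠ 2, so there is no saddle point; optimal play is mixed.
Body is strictly dominated by Wide, so the server never plays it.
On the remaining 2×2 (Wide, T vs Forehand, Backhand):
Let the server play Wide with probability p. Expected payoff against Forehand: (-7)p + 11(1−p) = −18p + 11; against Backhand: 2p + (-4)(1−p) = 6p − 4.
Setting these equal: −18p + 11 = 6p − 4 ⇒ −24p = -15 ⇒ p = 5/8, and the value is (-18)·(5/8) + 11 = -1/4.
For the receiver: with q = P(Forehand), equating Wide's and T's payoffs gives −9q + 2 = 15q − 4 ⇒ q = 1/4.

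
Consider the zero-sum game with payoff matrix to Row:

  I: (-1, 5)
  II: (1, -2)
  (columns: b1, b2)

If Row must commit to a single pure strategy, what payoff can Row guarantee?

Row minima: I → -1, II → -2.
The best of these is -1.

-1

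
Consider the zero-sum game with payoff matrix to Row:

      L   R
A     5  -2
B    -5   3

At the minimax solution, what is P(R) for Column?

Row minima: A → -2, B → -5; maximin = -2.
Column maxima: L → 5, R → 3; minimax = 3.
-2 ≠ 3, so there is no saddle point; optimal play is mixed.
Let Row play A with probability p. Expected payoff against L: 5p + (-5)(1−p) = 10p − 5; against R: (-2)p + 3(1−p) = −5p + 3.
Setting these equal: 10p − 5 = −5p + 3 ⇒ 15p = 8 ⇒ p = 8/15, and the value is (10)·(8/15) − 5 = 1/3.
For Column: with q = P(L), equating A's and B's payoffs gives 7q − 2 = −8q + 3 ⇒ q = 1/3.

2/3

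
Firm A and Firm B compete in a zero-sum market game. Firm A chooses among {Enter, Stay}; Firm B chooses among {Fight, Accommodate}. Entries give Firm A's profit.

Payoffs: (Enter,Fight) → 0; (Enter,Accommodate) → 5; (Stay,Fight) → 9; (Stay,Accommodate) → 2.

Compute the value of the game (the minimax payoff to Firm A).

15/4

Row minima: Enter → 0, Stay → 2; maximin = 2.
Column maxima: Fight → 9, Accommodate → 5; minimax = 5.
2 ≠ 5, so there is no saddle point; optimal play is mixed.
Let Firm A play Enter with probability p. Expected payoff against Fight: 0p + 9(1−p) = −9p + 9; against Accommodate: 5p + 2(1−p) = 3p + 2.
Setting these equal: −9p + 9 = 3p + 2 ⇒ −12p = -7 ⇒ p = 7/12, and the value is (-9)·(7/12) + 9 = 15/4.
For Firm B: with q = P(Fight), equating Enter's and Stay's payoffs gives −5q + 5 = 7q + 2 ⇒ q = 1/4.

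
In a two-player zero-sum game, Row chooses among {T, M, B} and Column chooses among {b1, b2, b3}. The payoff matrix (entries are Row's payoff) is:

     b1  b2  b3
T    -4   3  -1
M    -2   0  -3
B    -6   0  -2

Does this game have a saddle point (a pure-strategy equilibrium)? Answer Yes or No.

Row minima: T → -4, M → -3, B → -6; maximin = -3.
Column maxima: b1 → -2, b2 → 3, b3 → -1; minimax = -2.
-3 ≠ -2, so no pure-strategy equilibrium exists.

No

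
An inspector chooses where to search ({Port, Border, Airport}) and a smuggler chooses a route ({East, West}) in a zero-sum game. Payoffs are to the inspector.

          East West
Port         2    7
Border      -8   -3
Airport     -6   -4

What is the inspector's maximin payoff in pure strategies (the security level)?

2

Row minima: Port → 2, Border → -8, Airport → -6.
The best of these is 2.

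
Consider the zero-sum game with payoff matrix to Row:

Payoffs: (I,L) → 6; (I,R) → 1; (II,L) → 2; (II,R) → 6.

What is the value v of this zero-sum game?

Row minima: I → 1, II → 2; maximin = 2.
Column maxima: L → 6, R → 6; minimax = 6.
2 ≠ 6, so there is no saddle point; optimal play is mixed.
Let Row play I with probability p. Expected payoff against L: 6p + 2(1−p) = 4p + 2; against R: 1p + 6(1−p) = −5p + 6.
Setting these equal: 4p + 2 = −5p + 6 ⇒ 9p = 4 ⇒ p = 4/9, and the value is (4)·(4/9) + 2 = 34/9.
For Column: with q = P(L), equating I's and II's payoffs gives 5q + 1 = −4q + 6 ⇒ q = 5/9.

34/9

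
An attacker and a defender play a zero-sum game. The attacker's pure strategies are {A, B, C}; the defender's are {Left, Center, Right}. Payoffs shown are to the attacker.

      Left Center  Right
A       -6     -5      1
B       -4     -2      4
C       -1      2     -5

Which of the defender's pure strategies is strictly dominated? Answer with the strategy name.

Left holds the attacker's payoff strictly below Center in every row: -6 < -5, -4 < -2, -1 < 2.
So Center is strictly dominated for the defender.

Center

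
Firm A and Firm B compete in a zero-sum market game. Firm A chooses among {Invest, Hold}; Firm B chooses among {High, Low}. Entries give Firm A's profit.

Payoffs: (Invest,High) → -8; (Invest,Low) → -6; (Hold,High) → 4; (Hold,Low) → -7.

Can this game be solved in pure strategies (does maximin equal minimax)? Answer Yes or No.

Row minima: Invest → -8, Hold → -7; maximin = -7.
Column maxima: High → 4, Low → -6; minimax = -6.
-7 ≠ -6, so no pure-strategy equilibrium exists.

No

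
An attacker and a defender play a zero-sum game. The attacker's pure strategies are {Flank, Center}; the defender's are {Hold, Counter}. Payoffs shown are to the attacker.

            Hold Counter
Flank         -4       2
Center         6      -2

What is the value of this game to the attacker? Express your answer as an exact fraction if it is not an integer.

Row minima: Flank → -4, Center → -2; maximin = -2.
Column maxima: Hold → 6, Counter → 2; minimax = 2.
-2 ≠ 2, so there is no saddle point; optimal play is mixed.
Let the attacker play Flank with probability p. Expected payoff against Hold: (-4)p + 6(1−p) = −10p + 6; against Counter: 2p + (-2)(1−p) = 4p − 2.
Setting these equal: −10p + 6 = 4p − 2 ⇒ −14p = -8 ⇒ p = 4/7, and the value is (-10)·(4/7) + 6 = 2/7.
For the defender: with q = P(Hold), equating Flank's and Center's payoffs gives −6q + 2 = 8q − 2 ⇒ q = 2/7.

2/7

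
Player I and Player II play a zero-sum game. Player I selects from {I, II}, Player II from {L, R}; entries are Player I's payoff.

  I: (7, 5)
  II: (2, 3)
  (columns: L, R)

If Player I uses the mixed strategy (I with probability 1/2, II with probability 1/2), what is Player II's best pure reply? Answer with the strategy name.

If Player II plays L, Player I's expected payoff is (1/2)·7 + (1/2)·2 = 9/2.
If Player II plays R, Player I's expected payoff is (1/2)·5 + (1/2)·3 = 4.
Player II minimizes Player I's payoff; the smallest is 4, so the best response is R.

R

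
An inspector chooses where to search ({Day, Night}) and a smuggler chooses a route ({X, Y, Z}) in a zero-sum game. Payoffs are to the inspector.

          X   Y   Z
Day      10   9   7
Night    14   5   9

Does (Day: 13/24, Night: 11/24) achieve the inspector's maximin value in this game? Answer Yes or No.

Against X this mix gives (13/24)·10 + (11/24)·14 = 71/6.
Against Y this mix gives (13/24)·9 + (11/24)·5 = 43/6.
Against Z this mix gives (13/24)·7 + (11/24)·9 = 95/12.
The smuggler will play Y, holding the inspector to 43/6. Shifting weight toward the row that does better against Y would raise this floor (the equalizing mix achieves 23/3 against both Y and Z), so the proposed strategy is not optimal.

No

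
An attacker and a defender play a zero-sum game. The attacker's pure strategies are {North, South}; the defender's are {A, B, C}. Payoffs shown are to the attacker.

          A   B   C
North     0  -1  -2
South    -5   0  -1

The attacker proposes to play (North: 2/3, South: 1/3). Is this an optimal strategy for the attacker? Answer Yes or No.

Yes

Against A this mix gives (2/3)·0 + (1/3)·(-5) = -5/3.
Against B this mix gives (2/3)·(-1) + (1/3)·0 = -2/3.
Against C this mix gives (2/3)·(-2) + (1/3)·(-1) = -5/3.
All of the defender's active replies (A, C) yield -5/3, and no column does worse for the attacker. The mix makes the defender indifferent and guarantees -5/3, so it is optimal.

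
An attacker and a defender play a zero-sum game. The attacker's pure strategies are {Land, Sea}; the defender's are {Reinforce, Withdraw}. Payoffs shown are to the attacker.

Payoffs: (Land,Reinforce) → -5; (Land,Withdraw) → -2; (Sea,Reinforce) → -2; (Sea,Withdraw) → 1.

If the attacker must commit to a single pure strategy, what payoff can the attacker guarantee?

-2

Row minima: Land → -5, Sea → -2.
The best of these is -2.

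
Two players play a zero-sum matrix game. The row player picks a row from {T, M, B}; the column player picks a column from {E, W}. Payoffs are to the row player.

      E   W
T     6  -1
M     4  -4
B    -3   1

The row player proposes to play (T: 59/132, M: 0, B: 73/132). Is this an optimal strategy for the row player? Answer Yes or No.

Against E this mix gives (59/132)·6 + (73/132)·(-3) = 45/44.
Against W this mix gives (59/132)·(-1) + (73/132)·1 = 7/66.
The column player will play W, holding the row player to 7/66. Shifting weight toward the row that does better against W would raise this floor (the equalizing mix achieves 3/11 against both W and E), so the proposed strategy is not optimal.

No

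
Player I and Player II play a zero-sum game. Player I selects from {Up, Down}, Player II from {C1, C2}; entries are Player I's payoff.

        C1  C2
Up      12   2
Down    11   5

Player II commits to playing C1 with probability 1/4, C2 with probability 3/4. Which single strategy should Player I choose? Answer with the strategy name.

Down

Expected payoff of Up: (1/4)·12 + (3/4)·2 = 9/2.
Expected payoff of Down: (1/4)·11 + (3/4)·5 = 13/2.
The largest is 13/2, so Player I's best response is Down.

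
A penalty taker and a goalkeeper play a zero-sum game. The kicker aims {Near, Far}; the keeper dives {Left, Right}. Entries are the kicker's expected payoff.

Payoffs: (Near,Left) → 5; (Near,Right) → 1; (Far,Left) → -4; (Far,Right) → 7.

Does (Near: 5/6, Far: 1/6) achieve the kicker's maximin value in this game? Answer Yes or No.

Against Left this mix gives (5/6)·5 + (1/6)·(-4) = 7/2.
Against Right this mix gives (5/6)·1 + (1/6)·7 = 2.
The keeper will play Right, holding the kicker to 2. Shifting weight toward the row that does better against Right would raise this floor (the equalizing mix achieves 13/5 against both Right and Left), so the proposed strategy is not optimal.

No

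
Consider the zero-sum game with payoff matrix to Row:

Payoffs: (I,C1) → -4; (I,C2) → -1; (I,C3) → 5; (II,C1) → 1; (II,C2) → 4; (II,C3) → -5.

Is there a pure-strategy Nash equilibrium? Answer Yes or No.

Row minima: I → -4, II → -5; maximin = -4.
Column maxima: C1 → 1, C2 → 4, C3 → 5; minimax = 1.
-4 ≠ 1, so no pure-strategy equilibrium exists.

No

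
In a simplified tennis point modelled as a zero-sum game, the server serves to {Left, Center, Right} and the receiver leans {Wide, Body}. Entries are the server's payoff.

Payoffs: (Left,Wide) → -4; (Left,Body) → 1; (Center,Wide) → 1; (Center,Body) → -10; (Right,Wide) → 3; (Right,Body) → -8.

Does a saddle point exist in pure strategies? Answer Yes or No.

Row minima: Left → -4, Center → -10, Right → -8; maximin = -4.
Column maxima: Wide → 3, Body → 1; minimax = 1.
-4 ≠ 1, so no pure-strategy equilibrium exists.

No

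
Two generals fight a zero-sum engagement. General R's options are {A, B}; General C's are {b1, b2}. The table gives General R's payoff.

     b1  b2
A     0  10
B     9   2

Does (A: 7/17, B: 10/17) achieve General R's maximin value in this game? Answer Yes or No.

Against b1 this mix gives (7/17)·0 + (10/17)·9 = 90/17.
Against b2 this mix gives (7/17)·10 + (10/17)·2 = 90/17.
All of General C's active replies (b1, b2) yield 90/17, and no column does worse for General R. The mix makes General C indifferent and guarantees 90/17, so it is optimal.

Yes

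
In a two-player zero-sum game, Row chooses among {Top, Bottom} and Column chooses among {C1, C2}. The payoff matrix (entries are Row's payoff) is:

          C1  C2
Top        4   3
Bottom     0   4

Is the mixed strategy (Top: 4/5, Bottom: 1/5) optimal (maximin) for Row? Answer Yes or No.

Against C1 this mix gives (4/5)·4 + (1/5)·0 = 16/5.
Against C2 this mix gives (4/5)·3 + (1/5)·4 = 16/5.
All of Column's active replies (C1, C2) yield 16/5, and no column does worse for Row. The mix makes Column indifferent and guarantees 16/5, so it is optimal.

Yes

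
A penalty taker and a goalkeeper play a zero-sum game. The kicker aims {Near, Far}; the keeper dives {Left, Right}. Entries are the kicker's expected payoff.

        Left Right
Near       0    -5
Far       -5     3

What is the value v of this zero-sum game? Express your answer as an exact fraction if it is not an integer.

-25/13

Row minima: Near → -5, Far → -5; maximin = -5.
Column maxima: Left → 0, Right → 3; minimax = 0.
-5 ≠ 0, so there is no saddle point; optimal play is mixed.
Let the kicker play Near with probability p. Expected payoff against Left: 0p + (-5)(1−p) = 5p − 5; against Right: (-5)p + 3(1−p) = −8p + 3.
Setting these equal: 5p − 5 = −8p + 3 ⇒ 13p = 8 ⇒ p = 8/13, and the value is (5)·(8/13) − 5 = -25/13.
For the keeper: with q = P(Left), equating Near's and Far's payoffs gives 5q − 5 = −8q + 3 ⇒ q = 8/13.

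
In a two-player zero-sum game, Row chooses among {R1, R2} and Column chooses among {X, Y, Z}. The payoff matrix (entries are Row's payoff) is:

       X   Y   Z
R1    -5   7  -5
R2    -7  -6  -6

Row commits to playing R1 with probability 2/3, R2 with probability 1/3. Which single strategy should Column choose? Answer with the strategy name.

X

If Column plays X, Row's expected payoff is (2/3)·(-5) + (1/3)·(-7) = -17/3.
If Column plays Y, Row's expected payoff is (2/3)·7 + (1/3)·(-6) = 8/3.
If Column plays Z, Row's expected payoff is (2/3)·(-5) + (1/3)·(-6) = -16/3.
Column minimizes Row's payoff; the smallest is -17/3, so the best response is X.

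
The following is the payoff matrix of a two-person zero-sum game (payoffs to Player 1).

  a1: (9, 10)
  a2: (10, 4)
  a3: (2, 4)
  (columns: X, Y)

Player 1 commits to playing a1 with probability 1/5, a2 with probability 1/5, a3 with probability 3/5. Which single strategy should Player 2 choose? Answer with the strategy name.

If Player 2 plays X, Player 1's expected payoff is (1/5)·9 + (1/5)·10 + (3/5)·2 = 5.
If Player 2 plays Y, Player 1's expected payoff is (1/5)·10 + (1/5)·4 + (3/5)·4 = 26/5.
Player 2 minimizes Player 1's payoff; the smallest is 5, so the best response is X.

X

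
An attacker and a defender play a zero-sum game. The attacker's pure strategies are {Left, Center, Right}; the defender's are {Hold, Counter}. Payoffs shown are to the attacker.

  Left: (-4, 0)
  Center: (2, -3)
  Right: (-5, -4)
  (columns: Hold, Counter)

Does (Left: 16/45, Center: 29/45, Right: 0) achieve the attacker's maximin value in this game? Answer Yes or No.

No

Against Hold this mix gives (16/45)·(-4) + (29/45)·2 = -2/15.
Against Counter this mix gives (16/45)·0 + (29/45)·(-3) = -29/15.
The defender will play Counter, holding the attacker to -29/15. Shifting weight toward the row that does better against Counter would raise this floor (the equalizing mix achieves -4/3 against both Counter and Hold), so the proposed strategy is not optimal.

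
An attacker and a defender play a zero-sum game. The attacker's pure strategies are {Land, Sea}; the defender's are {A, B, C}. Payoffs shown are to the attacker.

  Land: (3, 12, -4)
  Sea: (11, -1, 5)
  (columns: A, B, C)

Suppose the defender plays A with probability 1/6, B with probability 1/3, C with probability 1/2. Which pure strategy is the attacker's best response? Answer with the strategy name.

Expected payoff of Land: (1/6)·3 + (1/3)·12 + (1/2)·(-4) = 5/2.
Expected payoff of Sea: (1/6)·11 + (1/3)·(-1) + (1/2)·5 = 4.
The largest is 4, so the attacker's best response is Sea.

Sea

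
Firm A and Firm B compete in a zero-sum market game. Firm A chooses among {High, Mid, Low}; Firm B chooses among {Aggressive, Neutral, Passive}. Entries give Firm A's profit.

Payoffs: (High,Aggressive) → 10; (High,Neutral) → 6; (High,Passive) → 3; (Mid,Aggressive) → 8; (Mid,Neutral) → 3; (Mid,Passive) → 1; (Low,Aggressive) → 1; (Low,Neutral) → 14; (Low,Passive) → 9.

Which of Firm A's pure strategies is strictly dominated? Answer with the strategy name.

Mid

High gives a strictly higher payoff than Mid against every column: 10 > 8, 6 > 3, 3 > 1.
So Mid is strictly dominated and Firm A never plays it.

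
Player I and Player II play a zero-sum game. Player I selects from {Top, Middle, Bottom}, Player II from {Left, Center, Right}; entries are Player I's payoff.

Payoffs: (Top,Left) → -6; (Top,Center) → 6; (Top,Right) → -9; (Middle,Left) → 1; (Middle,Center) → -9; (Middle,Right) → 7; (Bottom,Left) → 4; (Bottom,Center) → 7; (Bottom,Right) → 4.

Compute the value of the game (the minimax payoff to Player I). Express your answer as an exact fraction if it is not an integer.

4

Row minima: Top → -9, Middle → -9, Bottom → 4; maximin = 4.
Column maxima: Left → 4, Center → 7, Right → 7; minimax = 4.
Since maximin = minimax = 4, there is a saddle point and the value is 4.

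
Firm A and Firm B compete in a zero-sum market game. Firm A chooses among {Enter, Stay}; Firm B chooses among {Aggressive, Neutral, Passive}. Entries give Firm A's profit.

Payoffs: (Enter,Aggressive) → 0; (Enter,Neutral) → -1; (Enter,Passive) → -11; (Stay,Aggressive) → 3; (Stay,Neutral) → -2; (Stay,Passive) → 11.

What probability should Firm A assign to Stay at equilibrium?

Row minima: Enter → -11, Stay → -2; maximin = -2.
Column maxima: Aggressive → 3, Neutral → -1, Passive → 11; minimax = -1.
-2 ≠ -1, so there is no saddle point; optimal play is mixed.
Aggressive is strictly dominated by Neutral (it gives Firm A strictly more in every row), so Firm B never plays it.
On the remaining 2×2 (Enter, Stay vs Neutral, Passive):
Let Firm A play Enter with probability p. Expected payoff against Neutral: (-1)p + (-2)(1−p) = p − 2; against Passive: (-11)p + 11(1−p) = −22p + 11.
Setting these equal: p − 2 = −22p + 11 ⇒ 23p = 13 ⇒ p = 13/23, and the value is (1)·(13/23) − 2 = -33/23.
For Firm B: with q = P(Neutral), equating Enter's and Stay's payoffs gives 10q − 11 = −13q + 11 ⇒ q = 22/23.

10/23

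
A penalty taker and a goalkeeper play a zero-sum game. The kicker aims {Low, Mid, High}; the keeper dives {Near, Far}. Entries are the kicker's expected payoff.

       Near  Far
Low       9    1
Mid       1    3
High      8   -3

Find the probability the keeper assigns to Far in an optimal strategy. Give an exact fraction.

4/5

Row minima: Low → 1, Mid → 1, High → -3; maximin = 1.
Column maxima: Near → 9, Far → 3; minimax = 3.
1 ≠ 3, so there is no saddle point; optimal play is mixed.
High is strictly dominated by Low, so the kicker never plays it.
On the remaining 2×2 (Low, Mid vs Near, Far):
Let the kicker play Low with probability p. Expected payoff against Near: 9p + 1(1−p) = 8p + 1; against Far: 1p + 3(1−p) = −2p + 3.
Setting these equal: 8p + 1 = −2p + 3 ⇒ 10p = 2 ⇒ p = 1/5, and the value is (8)·(1/5) + 1 = 13/5.
For the keeper: with q = P(Near), equating Low's and Mid's payoffs gives 8q + 1 = −2q + 3 ⇒ q = 1/5.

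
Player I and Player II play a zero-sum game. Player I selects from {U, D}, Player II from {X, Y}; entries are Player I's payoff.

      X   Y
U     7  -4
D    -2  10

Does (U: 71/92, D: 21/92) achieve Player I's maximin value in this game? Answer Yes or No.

Against X this mix gives (71/92)·7 + (21/92)·(-2) = 455/92.
Against Y this mix gives (71/92)·(-4) + (21/92)·10 = -37/46.
Player II will play Y, holding Player I to -37/46. Shifting weight toward the row that does better against Y would raise this floor (the equalizing mix achieves 62/23 against both Y and X), so the proposed strategy is not optimal.

No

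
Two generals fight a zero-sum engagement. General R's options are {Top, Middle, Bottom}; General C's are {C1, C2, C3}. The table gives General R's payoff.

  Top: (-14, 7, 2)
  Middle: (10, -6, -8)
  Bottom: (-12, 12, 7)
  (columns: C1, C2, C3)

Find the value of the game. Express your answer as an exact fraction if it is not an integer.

Row minima: Top → -14, Middle → -8, Bottom → -12; maximin = -8.
Column maxima: C1 → 10, C2 → 12, C3 → 7; minimax = 7.
-8 ≠ 7, so there is no saddle point; optimal play is mixed.
Top is strictly dominated by Bottom, so General R never plays it.
C2 is strictly dominated by C3 (it gives General R strictly more in every row), so General C never plays it.
On the remaining 2×2 (Middle, Bottom vs C1, C3):
Let General R play Middle with probability p. Expected payoff against C1: 10p + (-12)(1−p) = 22p − 12; against C3: (-8)p + 7(1−p) = −15p + 7.
Setting these equal: 22p − 12 = −15p + 7 ⇒ 37p = 19 ⇒ p = 19/37, and the value is (22)·(19/37) − 12 = -26/37.
For General C: with q = P(C1), equating Middle's and Bottom's payoffs gives 18q − 8 = −19q + 7 ⇒ q = 15/37.

-26/37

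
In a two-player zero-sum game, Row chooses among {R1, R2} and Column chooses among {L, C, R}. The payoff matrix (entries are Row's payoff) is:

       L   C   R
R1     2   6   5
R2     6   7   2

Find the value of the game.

26/7

Row minima: R1 → 2, R2 → 2; maximin = 2.
Column maxima: L → 6, C → 7, R → 5; minimax = 5.
2 ≠ 5, so there is no saddle point; optimal play is mixed.
C is strictly dominated by L (it gives Row strictly more in every row), so Column never plays it.
On the remaining 2×2 (R1, R2 vs L, R):
Let Row play R1 with probability p. Expected payoff against L: 2p + 6(1−p) = −4p + 6; against R: 5p + 2(1−p) = 3p + 2.
Setting these equal: −4p + 6 = 3p + 2 ⇒ −7p = -4 ⇒ p = 4/7, and the value is (-4)·(4/7) + 6 = 26/7.
For Column: with q = P(L), equating R1's and R2's payoffs gives −3q + 5 = 4q + 2 ⇒ q = 3/7.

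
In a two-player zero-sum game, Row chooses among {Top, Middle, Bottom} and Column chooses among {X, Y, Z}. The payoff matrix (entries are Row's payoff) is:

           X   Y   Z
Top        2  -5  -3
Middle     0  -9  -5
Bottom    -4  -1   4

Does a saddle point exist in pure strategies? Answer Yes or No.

No

Row minima: Top → -5, Middle → -9, Bottom → -4; maximin = -4.
Column maxima: X → 2, Y → -1, Z → 4; minimax = -1.
-4 ≠ -1, so no pure-strategy equilibrium exists.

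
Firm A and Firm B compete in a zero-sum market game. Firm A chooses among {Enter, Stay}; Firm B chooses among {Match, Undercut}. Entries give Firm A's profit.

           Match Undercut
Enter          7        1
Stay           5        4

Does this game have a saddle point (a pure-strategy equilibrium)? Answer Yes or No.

Row minima: Enter → 1, Stay → 4; maximin = 4.
Column maxima: Match → 7, Undercut → 4; minimax = 4.
maximin = minimax = 4, so a saddle point exists.

Yes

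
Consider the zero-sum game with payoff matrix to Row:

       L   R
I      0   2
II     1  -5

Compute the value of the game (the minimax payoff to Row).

1/4

Row minima: I → 0, II → -5; maximin = 0.
Column maxima: L → 1, R → 2; minimax = 1.
0 ≠ 1, so there is no saddle point; optimal play is mixed.
Let Row play I with probability p. Expected payoff against L: 0p + 1(1−p) = −p + 1; against R: 2p + (-5)(1−p) = 7p − 5.
Setting these equal: −p + 1 = 7p − 5 ⇒ −8p = -6 ⇒ p = 3/4, and the value is (-1)·(3/4) + 1 = 1/4.
For Column: with q = P(L), equating I's and II's payoffs gives −2q + 2 = 6q − 5 ⇒ q = 7/8.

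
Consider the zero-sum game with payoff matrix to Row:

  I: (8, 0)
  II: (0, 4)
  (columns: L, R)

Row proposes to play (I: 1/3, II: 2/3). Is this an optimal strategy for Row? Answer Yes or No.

Yes

Against L this mix gives (1/3)·8 + (2/3)·0 = 8/3.
Against R this mix gives (1/3)·0 + (2/3)·4 = 8/3.
All of Column's active replies (L, R) yield 8/3, and no column does worse for Row. The mix makes Column indifferent and guarantees 8/3, so it is optimal.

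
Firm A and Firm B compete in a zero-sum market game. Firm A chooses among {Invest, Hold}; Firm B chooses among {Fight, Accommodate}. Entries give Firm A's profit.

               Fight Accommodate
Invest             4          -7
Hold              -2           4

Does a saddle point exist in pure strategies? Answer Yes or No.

Row minima: Invest → -7, Hold → -2; maximin = -2.
Column maxima: Fight → 4, Accommodate → 4; minimax = 4.
-2 ≠ 4, so no pure-strategy equilibrium exists.

No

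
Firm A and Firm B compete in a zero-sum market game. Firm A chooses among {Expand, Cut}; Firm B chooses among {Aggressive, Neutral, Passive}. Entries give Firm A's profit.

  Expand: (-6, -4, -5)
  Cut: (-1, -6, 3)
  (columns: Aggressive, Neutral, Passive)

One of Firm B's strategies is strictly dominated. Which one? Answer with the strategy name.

Aggressive holds Firm A's payoff strictly below Passive in every row: -6 < -5, -1 < 3.
So Passive is strictly dominated for Firm B.

Passive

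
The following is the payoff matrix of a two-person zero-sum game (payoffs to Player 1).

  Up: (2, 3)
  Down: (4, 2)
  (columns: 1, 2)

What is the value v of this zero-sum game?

8/3

Row minima: Up → 2, Down → 2; maximin = 2.
Column maxima: 1 → 4, 2 → 3; minimax = 3.
2 ≠ 3, so there is no saddle point; optimal play is mixed.
Let Player 1 play Up with probability p. Expected payoff against 1: 2p + 4(1−p) = −2p + 4; against 2: 3p + 2(1−p) = p + 2.
Setting these equal: −2p + 4 = p + 2 ⇒ −3p = -2 ⇒ p = 2/3, and the value is (-2)·(2/3) + 4 = 8/3.
For Player 2: with q = P(1), equating Up's and Down's payoffs gives −q + 3 = 2q + 2 ⇒ q = 1/3.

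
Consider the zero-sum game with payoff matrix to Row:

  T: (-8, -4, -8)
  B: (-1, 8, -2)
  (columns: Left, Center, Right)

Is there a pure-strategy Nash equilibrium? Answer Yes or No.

Row minima: T → -8, B → -2; maximin = -2.
Column maxima: Left → -1, Center → 8, Right → -2; minimax = -2.
maximin = minimax = -2, so a saddle point exists.

Yes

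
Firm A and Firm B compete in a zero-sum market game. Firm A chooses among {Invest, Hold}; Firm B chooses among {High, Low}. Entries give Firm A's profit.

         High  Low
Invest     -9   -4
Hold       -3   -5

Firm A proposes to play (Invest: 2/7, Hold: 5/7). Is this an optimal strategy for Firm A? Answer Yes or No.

Against High this mix gives (2/7)·(-9) + (5/7)·(-3) = -33/7.
Against Low this mix gives (2/7)·(-4) + (5/7)·(-5) = -33/7.
All of Firm B's active replies (High, Low) yield -33/7, and no column does worse for Firm A. The mix makes Firm B indifferent and guarantees -33/7, so it is optimal.

Yes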